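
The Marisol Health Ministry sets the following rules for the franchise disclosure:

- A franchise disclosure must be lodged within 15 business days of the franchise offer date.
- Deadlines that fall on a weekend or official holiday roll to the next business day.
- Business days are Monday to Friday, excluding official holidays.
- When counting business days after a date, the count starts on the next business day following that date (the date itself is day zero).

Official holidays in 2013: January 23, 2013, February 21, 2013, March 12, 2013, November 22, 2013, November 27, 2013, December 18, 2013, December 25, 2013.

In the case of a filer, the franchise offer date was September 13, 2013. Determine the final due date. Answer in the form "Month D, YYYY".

October 4, 2013

Counting 15 business days after September 13, 2013 (skipping weekends and listed holidays) reaches October 4, 2013.
October 4, 2013 is a Friday and not a listed holiday, so it stands.
So the filing is due October 4, 2013.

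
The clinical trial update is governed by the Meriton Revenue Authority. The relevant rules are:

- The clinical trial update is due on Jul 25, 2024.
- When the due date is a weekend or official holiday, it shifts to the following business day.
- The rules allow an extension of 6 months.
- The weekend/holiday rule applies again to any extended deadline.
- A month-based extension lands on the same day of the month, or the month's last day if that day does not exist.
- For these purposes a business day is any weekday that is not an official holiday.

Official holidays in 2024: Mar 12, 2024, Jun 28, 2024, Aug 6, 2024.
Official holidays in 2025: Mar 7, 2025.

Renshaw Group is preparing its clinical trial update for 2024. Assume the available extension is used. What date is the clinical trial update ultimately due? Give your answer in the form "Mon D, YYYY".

Jan 27, 2025

The statutory due date is Jul 25, 2024.
Since Jul 25, 2024 is a Thursday and not a holiday, the date is unchanged.
Applying the 6 months extension: 6 months after Jul 25, 2024 is Jan 25, 2025.
Jan 25, 2025 falls on a Saturday. Rolling to the next business day gives Jan 27, 2025, a Monday.
Deadline: Jan 27, 2025.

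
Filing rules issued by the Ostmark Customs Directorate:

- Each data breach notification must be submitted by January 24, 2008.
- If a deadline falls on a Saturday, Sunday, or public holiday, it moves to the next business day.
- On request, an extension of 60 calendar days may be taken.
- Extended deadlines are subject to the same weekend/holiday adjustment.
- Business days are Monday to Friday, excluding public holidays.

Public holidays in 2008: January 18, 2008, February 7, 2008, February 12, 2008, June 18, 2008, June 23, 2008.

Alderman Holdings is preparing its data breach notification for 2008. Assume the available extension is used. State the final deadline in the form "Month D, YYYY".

The stated deadline is January 24, 2008.
January 24, 2008 is a Thursday and not a listed holiday, so it stands.
With the 60-day extension, January 24, 2008 becomes March 24, 2008.
March 24, 2008 falls on a Monday, which is a business day, so no adjustment is needed.
Deadline: March 24, 2008.

March 24, 2008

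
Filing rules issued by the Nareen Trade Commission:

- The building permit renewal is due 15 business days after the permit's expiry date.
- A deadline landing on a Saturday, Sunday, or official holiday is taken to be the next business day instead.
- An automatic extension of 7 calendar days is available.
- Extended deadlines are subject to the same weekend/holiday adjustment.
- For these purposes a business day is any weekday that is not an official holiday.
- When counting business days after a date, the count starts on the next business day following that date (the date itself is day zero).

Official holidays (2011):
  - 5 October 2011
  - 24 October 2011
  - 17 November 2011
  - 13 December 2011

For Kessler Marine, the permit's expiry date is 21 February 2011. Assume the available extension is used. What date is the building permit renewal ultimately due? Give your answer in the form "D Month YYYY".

21 March 2011

Starting the day after 21 February 2011 and counting 15 business days lands on 14 March 2011.
14 March 2011 is a Monday and not a listed holiday, so it stands.
Applying the 7-calendar-day extension: 14 March 2011 + 7 days = 21 March 2011.
21 March 2011 (Monday) is already a business day.
So the filing is due 21 March 2011.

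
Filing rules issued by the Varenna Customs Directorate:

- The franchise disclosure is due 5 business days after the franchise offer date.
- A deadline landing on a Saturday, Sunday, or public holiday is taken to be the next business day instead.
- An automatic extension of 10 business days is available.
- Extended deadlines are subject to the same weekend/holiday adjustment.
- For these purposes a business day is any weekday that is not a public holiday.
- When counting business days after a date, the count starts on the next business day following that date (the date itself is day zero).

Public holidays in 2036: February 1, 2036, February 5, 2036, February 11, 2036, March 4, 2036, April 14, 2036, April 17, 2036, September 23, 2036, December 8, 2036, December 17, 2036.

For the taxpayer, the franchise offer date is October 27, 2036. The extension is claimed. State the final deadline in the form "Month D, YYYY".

November 17, 2036

Counting 5 business days after October 27, 2036 (skipping weekends and listed holidays) reaches November 3, 2036.
November 3, 2036 is a Monday and not a listed holiday, so it stands.
Counting 10 further business days from November 3, 2036 reaches November 17, 2036.
November 17, 2036 falls on a Monday, which is a business day, so no adjustment is needed.
Deadline: November 17, 2036.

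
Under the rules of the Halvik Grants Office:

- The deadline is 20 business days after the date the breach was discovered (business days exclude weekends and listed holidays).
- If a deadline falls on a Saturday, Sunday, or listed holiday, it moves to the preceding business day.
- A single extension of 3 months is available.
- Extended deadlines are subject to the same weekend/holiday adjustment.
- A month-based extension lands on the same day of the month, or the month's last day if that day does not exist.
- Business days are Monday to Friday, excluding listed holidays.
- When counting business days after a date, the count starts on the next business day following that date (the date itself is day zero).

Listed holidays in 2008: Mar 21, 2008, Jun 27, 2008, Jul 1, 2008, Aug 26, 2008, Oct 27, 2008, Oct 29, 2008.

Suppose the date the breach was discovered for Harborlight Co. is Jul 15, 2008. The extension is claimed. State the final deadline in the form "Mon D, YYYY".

Nov 12, 2008

20 business days after Jul 15, 2008, excluding weekends and holidays, is Aug 12, 2008.
Aug 12, 2008 falls on a Tuesday, which is a business day, so no adjustment is needed.
The 3 months extension carries Aug 12, 2008 to Nov 12, 2008.
Nov 12, 2008 is a Wednesday and not a listed holiday, so it stands.
The final due date is Nov 12, 2008.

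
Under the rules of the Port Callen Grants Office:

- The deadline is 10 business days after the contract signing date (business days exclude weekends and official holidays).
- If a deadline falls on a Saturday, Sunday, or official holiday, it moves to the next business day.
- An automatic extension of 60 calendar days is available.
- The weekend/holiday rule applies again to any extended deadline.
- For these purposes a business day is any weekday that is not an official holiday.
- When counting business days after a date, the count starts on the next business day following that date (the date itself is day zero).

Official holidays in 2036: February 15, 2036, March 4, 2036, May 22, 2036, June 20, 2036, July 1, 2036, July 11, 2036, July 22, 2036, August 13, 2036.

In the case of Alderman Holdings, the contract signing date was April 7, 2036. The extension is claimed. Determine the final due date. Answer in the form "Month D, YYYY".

Counting 10 business days after April 7, 2036 (skipping weekends and listed holidays) reaches April 21, 2036.
Since April 21, 2036 is a Monday and not a holiday, the date is unchanged.
Add the 60 calendar-day extension to April 21, 2036: June 20, 2036.
June 20, 2036 is a listed holiday; the next business day is June 23, 2036 (Monday).
So the filing is due June 23, 2036.

June 23, 2036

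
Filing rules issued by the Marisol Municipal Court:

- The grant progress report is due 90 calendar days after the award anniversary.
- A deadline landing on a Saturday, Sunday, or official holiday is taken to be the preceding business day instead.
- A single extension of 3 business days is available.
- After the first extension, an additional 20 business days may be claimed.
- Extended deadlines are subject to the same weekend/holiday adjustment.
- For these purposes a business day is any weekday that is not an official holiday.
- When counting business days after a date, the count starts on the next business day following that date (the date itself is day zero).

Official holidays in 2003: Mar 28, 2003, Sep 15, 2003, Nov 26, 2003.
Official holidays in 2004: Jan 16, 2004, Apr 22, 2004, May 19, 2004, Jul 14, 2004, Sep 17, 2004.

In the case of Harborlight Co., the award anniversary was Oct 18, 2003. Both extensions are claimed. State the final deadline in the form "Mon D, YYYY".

Feb 18, 2004

90 calendar days after Oct 18, 2003 is Jan 16, 2004.
Jan 16, 2004 falls on a listed holiday. Rolling to the preceding business day gives Jan 15, 2004, a Thursday.
Counting 3 further business days from Jan 15, 2004 reaches Jan 21, 2004.
Since Jan 21, 2004 is a Wednesday and not a holiday, the date is unchanged.
Counting 20 further business days from Jan 21, 2004 reaches Feb 18, 2004.
Feb 18, 2004 is a Wednesday and not a listed holiday, so it stands.
Deadline: Feb 18, 2004.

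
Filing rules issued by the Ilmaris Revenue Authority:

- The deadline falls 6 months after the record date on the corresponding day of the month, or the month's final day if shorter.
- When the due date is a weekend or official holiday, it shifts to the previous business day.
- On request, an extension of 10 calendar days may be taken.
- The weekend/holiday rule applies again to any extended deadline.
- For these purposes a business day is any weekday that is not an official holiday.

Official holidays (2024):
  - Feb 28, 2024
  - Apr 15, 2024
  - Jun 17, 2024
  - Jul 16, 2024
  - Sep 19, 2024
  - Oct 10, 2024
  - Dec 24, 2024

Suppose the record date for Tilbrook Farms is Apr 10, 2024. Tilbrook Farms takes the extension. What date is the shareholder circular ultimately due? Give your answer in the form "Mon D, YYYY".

6 months from Apr 10, 2024 is Oct 10, 2024.
Because Oct 10, 2024 is a listed holiday, the deadline becomes Oct 9, 2024 (Wednesday).
The 10-calendar-day extension moves the deadline from Oct 9, 2024 to Oct 19, 2024.
Oct 19, 2024 falls on a Saturday. Rolling to the preceding business day gives Oct 18, 2024, a Friday.
Deadline: Oct 18, 2024.

Oct 18, 2024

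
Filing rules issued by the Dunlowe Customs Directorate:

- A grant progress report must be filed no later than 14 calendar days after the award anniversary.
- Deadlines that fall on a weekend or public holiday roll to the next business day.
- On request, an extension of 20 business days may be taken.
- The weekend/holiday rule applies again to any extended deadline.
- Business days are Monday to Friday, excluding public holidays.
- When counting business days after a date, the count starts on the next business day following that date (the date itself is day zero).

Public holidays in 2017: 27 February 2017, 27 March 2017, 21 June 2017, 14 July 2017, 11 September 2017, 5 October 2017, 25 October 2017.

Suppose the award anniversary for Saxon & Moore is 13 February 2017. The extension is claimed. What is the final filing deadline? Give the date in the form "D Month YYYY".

29 March 2017

Trigger date 13 February 2017 + 14 calendar days = 27 February 2017.
27 February 2017 is a listed holiday; the next business day is 28 February 2017 (Tuesday).
Counting 20 further business days from 28 February 2017 reaches 29 March 2017.
29 March 2017 (Wednesday) is already a business day.
So the filing is due 29 March 2017.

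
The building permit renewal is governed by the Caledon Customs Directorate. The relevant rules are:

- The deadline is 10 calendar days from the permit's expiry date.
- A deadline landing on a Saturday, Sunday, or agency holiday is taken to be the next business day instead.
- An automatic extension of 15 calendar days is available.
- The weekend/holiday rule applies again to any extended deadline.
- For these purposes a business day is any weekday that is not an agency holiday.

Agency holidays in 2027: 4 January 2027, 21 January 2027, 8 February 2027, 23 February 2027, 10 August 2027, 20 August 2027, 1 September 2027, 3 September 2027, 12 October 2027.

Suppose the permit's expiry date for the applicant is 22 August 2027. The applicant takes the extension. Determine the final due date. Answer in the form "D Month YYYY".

10 calendar days after 22 August 2027 is 1 September 2027.
1 September 2027 falls on a listed holiday. Rolling to the next business day gives 2 September 2027, a Thursday.
Add the 15 calendar-day extension to 2 September 2027: 17 September 2027.
17 September 2027 is a Friday and not a listed holiday, so it stands.
Final deadline: 17 September 2027.

17 September 2027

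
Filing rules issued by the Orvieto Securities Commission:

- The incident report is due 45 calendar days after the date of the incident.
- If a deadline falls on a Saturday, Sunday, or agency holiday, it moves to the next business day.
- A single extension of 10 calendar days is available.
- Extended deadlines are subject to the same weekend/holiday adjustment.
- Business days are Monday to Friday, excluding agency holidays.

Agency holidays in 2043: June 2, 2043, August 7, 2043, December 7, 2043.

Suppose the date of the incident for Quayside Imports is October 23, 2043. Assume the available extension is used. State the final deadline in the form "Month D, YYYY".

December 18, 2043

Adding 45 calendar days to October 23, 2043 gives December 7, 2043.
December 7, 2043 falls on a listed holiday. Rolling to the next business day gives December 8, 2043, a Tuesday.
Add the 10 calendar-day extension to December 8, 2043: December 18, 2043.
December 18, 2043 falls on a Friday, which is a business day, so no adjustment is needed.
Final deadline: December 18, 2043.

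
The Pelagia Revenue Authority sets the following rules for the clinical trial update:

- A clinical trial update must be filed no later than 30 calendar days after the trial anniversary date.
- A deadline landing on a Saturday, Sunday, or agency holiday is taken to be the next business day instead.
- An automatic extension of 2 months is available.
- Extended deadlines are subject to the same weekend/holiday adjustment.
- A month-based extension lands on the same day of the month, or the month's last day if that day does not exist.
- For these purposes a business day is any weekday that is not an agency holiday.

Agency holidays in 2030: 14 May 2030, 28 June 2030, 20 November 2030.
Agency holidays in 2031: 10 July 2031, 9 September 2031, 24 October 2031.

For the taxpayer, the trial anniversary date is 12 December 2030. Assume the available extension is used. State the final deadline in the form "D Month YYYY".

13 March 2031

Trigger date 12 December 2030 + 30 calendar days = 11 January 2031.
Because 11 January 2031 is a Saturday, the deadline becomes 13 January 2031 (Monday).
Add 2 months to 13 January 2031: 13 March 2031.
Since 13 March 2031 is a Thursday and not a holiday, the date is unchanged.
The final due date is 13 March 2031.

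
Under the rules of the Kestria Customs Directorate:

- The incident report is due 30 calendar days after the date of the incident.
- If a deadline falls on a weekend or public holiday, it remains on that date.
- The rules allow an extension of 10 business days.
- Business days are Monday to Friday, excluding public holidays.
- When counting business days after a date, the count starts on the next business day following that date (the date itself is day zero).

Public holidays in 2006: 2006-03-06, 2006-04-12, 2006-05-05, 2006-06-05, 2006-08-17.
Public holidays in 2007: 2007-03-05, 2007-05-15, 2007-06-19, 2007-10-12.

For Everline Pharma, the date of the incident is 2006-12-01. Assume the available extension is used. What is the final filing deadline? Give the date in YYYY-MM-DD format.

Adding 30 calendar days to 2006-12-01 gives 2006-12-31.
2006-12-31 falls on a Sunday. The rules make no weekend/holiday allowance, so it remains 2006-12-31.
The 10-business-day extension runs from 2006-12-31 to 2007-01-12.
2007-01-12 is a Friday; no weekend or holiday adjustment applies.
So the filing is due 2007-01-12.

2007-01-12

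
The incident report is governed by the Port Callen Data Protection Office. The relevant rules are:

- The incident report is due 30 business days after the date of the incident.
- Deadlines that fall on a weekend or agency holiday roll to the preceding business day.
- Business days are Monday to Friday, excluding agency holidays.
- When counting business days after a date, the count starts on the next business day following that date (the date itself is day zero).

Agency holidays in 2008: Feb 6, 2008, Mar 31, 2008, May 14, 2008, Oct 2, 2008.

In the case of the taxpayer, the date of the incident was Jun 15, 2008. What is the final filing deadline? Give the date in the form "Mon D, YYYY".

Starting the day after Jun 15, 2008 and counting 30 business days lands on Jul 25, 2008.
Since Jul 25, 2008 is a Friday and not a holiday, the date is unchanged.
Deadline: Jul 25, 2008.

Jul 25, 2008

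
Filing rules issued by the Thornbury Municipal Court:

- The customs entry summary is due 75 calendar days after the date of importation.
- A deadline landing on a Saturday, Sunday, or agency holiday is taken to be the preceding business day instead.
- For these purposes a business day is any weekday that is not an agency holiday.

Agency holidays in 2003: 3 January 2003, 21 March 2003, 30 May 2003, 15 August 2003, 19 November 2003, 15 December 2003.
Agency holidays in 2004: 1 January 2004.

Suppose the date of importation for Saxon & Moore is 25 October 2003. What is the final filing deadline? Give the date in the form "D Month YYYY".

Trigger date 25 October 2003 + 75 calendar days = 8 January 2004.
Since 8 January 2004 is a Thursday and not a holiday, the date is unchanged.
Final deadline: 8 January 2004.

8 January 2004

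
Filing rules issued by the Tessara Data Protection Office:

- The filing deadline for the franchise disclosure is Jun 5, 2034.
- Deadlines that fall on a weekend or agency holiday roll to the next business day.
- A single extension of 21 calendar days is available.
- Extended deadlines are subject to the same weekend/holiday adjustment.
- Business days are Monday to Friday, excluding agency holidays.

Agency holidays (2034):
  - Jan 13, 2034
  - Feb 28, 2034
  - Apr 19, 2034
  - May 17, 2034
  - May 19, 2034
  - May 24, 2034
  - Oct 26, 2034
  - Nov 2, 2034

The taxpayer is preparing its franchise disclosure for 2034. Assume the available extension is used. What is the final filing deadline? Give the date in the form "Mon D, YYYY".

Start from the fixed due date, Jun 5, 2034.
Jun 5, 2034 falls on a Monday, which is a business day, so no adjustment is needed.
With the 21-day extension, Jun 5, 2034 becomes Jun 26, 2034.
Jun 26, 2034 is a Monday and not a listed holiday, so it stands.
The final due date is Jun 26, 2034.

Jun 26, 2034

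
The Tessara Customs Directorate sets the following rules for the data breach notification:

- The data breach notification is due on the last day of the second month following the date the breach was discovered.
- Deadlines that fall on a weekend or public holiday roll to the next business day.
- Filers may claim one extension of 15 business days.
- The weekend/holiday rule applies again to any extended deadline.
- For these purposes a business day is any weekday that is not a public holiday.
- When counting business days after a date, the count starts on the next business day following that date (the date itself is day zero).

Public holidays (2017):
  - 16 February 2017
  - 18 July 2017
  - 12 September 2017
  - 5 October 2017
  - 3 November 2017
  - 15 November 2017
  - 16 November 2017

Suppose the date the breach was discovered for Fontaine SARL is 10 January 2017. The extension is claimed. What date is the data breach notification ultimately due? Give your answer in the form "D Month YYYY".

The second month after 10 January 2017 is March 2017, whose last day is 31 March 2017.
31 March 2017 falls on a Friday, which is a business day, so no adjustment is needed.
Applying the 15-business-day extension: 15 business days after 31 March 2017 is 21 April 2017.
Since 21 April 2017 is a Friday and not a holiday, the date is unchanged.
The final due date is 21 April 2017.

21 April 2017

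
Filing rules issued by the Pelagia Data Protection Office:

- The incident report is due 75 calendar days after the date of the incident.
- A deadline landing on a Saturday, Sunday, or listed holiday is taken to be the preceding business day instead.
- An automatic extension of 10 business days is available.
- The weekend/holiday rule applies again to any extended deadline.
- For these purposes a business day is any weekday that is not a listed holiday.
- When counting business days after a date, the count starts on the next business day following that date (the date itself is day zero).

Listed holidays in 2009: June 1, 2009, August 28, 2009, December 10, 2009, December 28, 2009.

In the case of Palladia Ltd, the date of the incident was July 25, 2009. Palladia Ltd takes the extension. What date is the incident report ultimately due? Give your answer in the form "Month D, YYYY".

75 calendar days after July 25, 2009 is October 8, 2009.
Since October 8, 2009 is a Thursday and not a holiday, the date is unchanged.
Counting 10 further business days from October 8, 2009 reaches October 22, 2009.
October 22, 2009 (Thursday) is already a business day.
So the filing is due October 22, 2009.

October 22, 2009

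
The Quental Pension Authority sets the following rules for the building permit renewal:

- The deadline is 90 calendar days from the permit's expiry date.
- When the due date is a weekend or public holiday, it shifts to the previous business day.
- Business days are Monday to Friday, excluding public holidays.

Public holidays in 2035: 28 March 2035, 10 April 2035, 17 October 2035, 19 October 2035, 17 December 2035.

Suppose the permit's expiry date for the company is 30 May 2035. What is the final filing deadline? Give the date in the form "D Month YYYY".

28 August 2035

Trigger date 30 May 2035 + 90 calendar days = 28 August 2035.
28 August 2035 falls on a Tuesday, which is a business day, so no adjustment is needed.
Final deadline: 28 August 2035.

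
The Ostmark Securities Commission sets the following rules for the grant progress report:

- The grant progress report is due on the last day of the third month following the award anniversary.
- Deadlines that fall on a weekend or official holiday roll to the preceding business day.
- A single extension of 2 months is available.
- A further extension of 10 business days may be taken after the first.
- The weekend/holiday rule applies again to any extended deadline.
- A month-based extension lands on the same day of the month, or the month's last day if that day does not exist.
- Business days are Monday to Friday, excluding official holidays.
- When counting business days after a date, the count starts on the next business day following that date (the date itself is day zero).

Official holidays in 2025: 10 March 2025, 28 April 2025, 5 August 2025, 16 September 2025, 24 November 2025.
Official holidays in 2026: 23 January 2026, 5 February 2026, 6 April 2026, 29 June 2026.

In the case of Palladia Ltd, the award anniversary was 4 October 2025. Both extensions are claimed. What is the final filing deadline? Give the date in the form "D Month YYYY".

3 months after 4 October 2025 is January 2026; that month ends on 31 January 2026.
31 January 2026 is a Saturday, so it moves to the preceding business day, 30 January 2026 (Friday).
Add 2 months to 30 January 2026: 30 March 2026.
Since 30 March 2026 is a Monday and not a holiday, the date is unchanged.
Counting 10 further business days from 30 March 2026 reaches 14 April 2026.
14 April 2026 falls on a Tuesday, which is a business day, so no adjustment is needed.
Final deadline: 14 April 2026.

14 April 2026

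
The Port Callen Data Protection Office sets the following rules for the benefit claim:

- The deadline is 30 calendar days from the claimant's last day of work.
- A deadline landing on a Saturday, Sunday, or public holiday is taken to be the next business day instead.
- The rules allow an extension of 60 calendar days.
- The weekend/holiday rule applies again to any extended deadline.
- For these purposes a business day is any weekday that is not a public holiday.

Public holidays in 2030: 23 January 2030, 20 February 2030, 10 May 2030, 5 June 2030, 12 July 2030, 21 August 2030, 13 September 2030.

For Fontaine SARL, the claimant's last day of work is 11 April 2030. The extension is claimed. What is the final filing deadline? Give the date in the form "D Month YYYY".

Adding 30 calendar days to 11 April 2030 gives 11 May 2030.
Because 11 May 2030 is a Saturday, the deadline becomes 13 May 2030 (Monday).
With the 60-day extension, 13 May 2030 becomes 12 July 2030.
12 July 2030 is a listed holiday; the next business day is 15 July 2030 (Monday).
Final deadline: 15 July 2030.

15 July 2030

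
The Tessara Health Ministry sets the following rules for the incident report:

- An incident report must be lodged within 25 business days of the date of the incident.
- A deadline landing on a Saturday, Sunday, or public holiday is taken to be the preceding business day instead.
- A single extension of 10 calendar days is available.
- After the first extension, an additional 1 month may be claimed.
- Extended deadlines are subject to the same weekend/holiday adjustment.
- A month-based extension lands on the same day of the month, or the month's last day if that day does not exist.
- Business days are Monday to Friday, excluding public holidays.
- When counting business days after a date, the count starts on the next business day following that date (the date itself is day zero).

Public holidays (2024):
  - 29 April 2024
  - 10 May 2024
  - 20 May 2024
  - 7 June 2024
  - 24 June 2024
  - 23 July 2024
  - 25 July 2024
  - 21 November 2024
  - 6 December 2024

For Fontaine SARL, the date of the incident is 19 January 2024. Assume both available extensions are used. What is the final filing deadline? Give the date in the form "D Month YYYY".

4 April 2024

Starting the day after 19 January 2024 and counting 25 business days lands on 23 February 2024.
23 February 2024 is a Friday and not a listed holiday, so it stands.
The 10-calendar-day extension moves the deadline from 23 February 2024 to 4 March 2024.
4 March 2024 falls on a Monday, which is a business day, so no adjustment is needed.
The 1 month extension carries 4 March 2024 to 4 April 2024.
Since 4 April 2024 is a Thursday and not a holiday, the date is unchanged.
Deadline: 4 April 2024.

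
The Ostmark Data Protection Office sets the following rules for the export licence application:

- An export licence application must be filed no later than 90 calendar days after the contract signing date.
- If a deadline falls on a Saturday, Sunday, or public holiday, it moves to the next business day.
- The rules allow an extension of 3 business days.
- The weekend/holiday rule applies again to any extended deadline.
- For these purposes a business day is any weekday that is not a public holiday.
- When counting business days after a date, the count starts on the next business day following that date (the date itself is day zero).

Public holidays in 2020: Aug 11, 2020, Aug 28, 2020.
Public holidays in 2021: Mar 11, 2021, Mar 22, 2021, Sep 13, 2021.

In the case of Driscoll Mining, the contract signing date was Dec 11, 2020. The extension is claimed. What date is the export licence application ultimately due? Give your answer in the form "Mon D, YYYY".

From Dec 11, 2020, 90 calendar days later is Mar 11, 2021.
Mar 11, 2021 is a listed holiday; the next business day is Mar 12, 2021 (Friday).
Counting 3 further business days from Mar 12, 2021 reaches Mar 17, 2021.
Mar 17, 2021 is a Wednesday and not a listed holiday, so it stands.
Deadline: Mar 17, 2021.

Mar 17, 2021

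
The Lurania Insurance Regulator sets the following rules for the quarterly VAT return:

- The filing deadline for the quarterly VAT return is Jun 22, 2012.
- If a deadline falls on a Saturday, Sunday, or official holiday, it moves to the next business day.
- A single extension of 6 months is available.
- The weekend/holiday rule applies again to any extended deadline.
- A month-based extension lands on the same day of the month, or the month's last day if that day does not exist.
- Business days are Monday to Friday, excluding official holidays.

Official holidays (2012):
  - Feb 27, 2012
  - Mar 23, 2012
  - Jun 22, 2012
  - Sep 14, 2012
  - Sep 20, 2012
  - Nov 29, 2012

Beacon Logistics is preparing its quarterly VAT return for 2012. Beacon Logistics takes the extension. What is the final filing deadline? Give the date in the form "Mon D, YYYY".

Dec 25, 2012

The statutory due date is Jun 22, 2012.
Jun 22, 2012 falls on a listed holiday. Rolling to the next business day gives Jun 25, 2012, a Monday.
Applying the 6 months extension: 6 months after Jun 25, 2012 is Dec 25, 2012.
Since Dec 25, 2012 is a Tuesday and not a holiday, the date is unchanged.
Deadline: Dec 25, 2012.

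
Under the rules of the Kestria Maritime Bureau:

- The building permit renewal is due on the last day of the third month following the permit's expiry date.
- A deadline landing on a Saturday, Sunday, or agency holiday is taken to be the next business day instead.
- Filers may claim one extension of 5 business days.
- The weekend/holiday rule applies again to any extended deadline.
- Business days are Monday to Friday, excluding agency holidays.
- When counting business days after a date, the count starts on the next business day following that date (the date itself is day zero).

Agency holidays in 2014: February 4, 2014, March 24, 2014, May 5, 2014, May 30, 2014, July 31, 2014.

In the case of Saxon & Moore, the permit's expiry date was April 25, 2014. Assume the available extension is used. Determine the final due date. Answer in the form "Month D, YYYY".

The third month after April 25, 2014 is July 2014, whose last day is July 31, 2014.
July 31, 2014 falls on a listed holiday. Rolling to the next business day gives August 1, 2014, a Friday.
Applying the 5-business-day extension: 5 business days after August 1, 2014 is August 8, 2014.
Since August 8, 2014 is a Friday and not a holiday, the date is unchanged.
The final due date is August 8, 2014.

August 8, 2014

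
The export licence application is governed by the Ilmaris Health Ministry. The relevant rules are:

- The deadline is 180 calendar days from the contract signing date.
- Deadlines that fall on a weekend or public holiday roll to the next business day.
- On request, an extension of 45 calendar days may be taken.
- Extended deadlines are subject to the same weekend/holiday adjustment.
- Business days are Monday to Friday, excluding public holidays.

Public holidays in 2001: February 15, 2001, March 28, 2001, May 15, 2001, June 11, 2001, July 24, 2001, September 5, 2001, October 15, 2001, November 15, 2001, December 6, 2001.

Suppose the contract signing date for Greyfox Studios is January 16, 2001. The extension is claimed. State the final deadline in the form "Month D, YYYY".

180 calendar days after January 16, 2001 is July 15, 2001.
July 15, 2001 falls on a Sunday. Rolling to the next business day gives July 16, 2001, a Monday.
Applying the 45-calendar-day extension: July 16, 2001 + 45 days = August 30, 2001.
August 30, 2001 is a Thursday and not a listed holiday, so it stands.
Final deadline: August 30, 2001.

August 30, 2001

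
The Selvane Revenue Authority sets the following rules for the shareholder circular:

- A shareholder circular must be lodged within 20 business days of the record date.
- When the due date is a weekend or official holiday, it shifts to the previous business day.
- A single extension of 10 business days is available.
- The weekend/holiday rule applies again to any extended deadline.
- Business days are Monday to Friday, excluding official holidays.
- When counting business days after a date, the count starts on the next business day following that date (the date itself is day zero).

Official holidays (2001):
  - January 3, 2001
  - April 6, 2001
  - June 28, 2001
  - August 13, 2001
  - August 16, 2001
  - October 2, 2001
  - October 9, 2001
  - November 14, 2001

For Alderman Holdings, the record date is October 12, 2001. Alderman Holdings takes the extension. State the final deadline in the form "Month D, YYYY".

20 business days after October 12, 2001, excluding weekends and holidays, is November 9, 2001.
Since November 9, 2001 is a Friday and not a holiday, the date is unchanged.
The 10-business-day extension runs from November 9, 2001 to November 26, 2001.
November 26, 2001 (Monday) is already a business day.
Final deadline: November 26, 2001.

November 26, 2001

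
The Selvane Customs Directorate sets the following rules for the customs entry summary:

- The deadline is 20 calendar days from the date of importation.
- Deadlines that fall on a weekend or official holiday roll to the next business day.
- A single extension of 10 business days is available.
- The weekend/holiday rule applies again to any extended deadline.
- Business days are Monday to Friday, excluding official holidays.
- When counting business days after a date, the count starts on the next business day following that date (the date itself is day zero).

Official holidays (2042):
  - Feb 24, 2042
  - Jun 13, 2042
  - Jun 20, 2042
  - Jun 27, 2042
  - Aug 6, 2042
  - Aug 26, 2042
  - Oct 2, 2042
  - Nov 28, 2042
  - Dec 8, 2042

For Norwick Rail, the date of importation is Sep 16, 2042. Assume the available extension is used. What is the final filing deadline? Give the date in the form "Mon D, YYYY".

Oct 20, 2042

From Sep 16, 2042, 20 calendar days later is Oct 6, 2042.
Oct 6, 2042 is a Monday and not a listed holiday, so it stands.
Counting 10 further business days from Oct 6, 2042 reaches Oct 20, 2042.
Oct 20, 2042 falls on a Monday, which is a business day, so no adjustment is needed.
The final due date is Oct 20, 2042.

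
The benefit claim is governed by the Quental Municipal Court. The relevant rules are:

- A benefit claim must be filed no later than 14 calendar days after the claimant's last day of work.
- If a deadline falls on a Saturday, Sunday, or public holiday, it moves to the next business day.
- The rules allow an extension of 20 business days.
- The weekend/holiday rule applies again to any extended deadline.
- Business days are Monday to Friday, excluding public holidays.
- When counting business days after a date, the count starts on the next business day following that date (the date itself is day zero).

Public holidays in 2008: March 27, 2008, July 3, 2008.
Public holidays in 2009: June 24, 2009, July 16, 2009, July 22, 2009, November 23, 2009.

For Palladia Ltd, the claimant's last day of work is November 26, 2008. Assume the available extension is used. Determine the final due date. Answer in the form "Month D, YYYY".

Adding 14 calendar days to November 26, 2008 gives December 10, 2008.
December 10, 2008 is a Wednesday and not a listed holiday, so it stands.
Applying the 20-business-day extension: 20 business days after December 10, 2008 is January 7, 2009.
January 7, 2009 (Wednesday) is already a business day.
Final deadline: January 7, 2009.

January 7, 2009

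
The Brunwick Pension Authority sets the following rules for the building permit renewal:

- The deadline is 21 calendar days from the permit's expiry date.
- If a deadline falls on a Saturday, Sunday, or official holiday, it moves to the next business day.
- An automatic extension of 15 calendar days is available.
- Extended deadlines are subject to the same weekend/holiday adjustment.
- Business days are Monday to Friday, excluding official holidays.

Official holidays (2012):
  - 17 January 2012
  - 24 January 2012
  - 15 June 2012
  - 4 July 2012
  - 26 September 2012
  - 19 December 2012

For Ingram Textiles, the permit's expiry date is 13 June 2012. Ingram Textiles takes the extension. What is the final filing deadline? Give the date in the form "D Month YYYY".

20 July 2012

21 calendar days after 13 June 2012 is 4 July 2012.
4 July 2012 is a listed holiday, so it moves to the next business day, 5 July 2012 (Thursday).
Add the 15 calendar-day extension to 5 July 2012: 20 July 2012.
20 July 2012 falls on a Friday, which is a business day, so no adjustment is needed.
Final deadline: 20 July 2012.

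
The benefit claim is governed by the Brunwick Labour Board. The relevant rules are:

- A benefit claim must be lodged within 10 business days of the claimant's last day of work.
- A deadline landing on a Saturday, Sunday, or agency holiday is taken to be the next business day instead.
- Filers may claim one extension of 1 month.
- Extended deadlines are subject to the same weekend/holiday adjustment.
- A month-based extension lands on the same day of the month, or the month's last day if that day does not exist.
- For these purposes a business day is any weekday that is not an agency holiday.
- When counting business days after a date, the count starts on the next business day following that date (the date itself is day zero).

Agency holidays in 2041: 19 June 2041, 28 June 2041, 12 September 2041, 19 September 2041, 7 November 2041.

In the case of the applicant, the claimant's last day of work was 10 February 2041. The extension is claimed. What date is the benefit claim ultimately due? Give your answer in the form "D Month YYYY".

22 March 2041

10 business days after 10 February 2041, excluding weekends and holidays, is 22 February 2041.
22 February 2041 is a Friday and not a listed holiday, so it stands.
The 1 month extension carries 22 February 2041 to 22 March 2041.
22 March 2041 falls on a Friday, which is a business day, so no adjustment is needed.
Deadline: 22 March 2041.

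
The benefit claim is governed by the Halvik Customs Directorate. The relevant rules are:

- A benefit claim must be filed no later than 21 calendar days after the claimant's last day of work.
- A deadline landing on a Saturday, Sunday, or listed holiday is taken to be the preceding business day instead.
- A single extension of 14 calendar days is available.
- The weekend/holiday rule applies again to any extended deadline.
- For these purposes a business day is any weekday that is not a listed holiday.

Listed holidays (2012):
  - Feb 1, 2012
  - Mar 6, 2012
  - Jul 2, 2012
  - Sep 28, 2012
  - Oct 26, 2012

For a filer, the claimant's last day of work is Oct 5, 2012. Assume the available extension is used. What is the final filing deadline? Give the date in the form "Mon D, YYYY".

From Oct 5, 2012, 21 calendar days later is Oct 26, 2012.
Because Oct 26, 2012 is a listed holiday, the deadline becomes Oct 25, 2012 (Thursday).
Applying the 14-calendar-day extension: Oct 25, 2012 + 14 days = Nov 8, 2012.
Nov 8, 2012 falls on a Thursday, which is a business day, so no adjustment is needed.
So the filing is due Nov 8, 2012.

Nov 8, 2012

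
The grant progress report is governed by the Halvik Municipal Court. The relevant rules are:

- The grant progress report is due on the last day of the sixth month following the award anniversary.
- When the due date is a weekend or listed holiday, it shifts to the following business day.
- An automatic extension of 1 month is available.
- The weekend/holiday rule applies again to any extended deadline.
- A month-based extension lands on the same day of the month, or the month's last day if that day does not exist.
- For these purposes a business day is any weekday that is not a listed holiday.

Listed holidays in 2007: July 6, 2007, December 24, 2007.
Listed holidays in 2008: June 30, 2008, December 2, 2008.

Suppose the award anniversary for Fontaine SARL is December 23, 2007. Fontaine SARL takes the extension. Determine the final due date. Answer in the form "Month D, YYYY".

August 1, 2008

The sixth month after December 23, 2007 is June 2008, whose last day is June 30, 2008.
June 30, 2008 is a listed holiday, so it moves to the next business day, July 1, 2008 (Tuesday).
The 1 month extension carries July 1, 2008 to August 1, 2008.
August 1, 2008 (Friday) is already a business day.
The final due date is August 1, 2008.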